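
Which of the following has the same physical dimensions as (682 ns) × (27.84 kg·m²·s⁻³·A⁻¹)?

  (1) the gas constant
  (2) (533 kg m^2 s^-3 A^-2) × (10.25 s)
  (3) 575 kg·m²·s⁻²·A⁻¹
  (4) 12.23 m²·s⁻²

Reference: [s] · [kg·m²·s⁻³·A⁻¹] = kg·m²·s⁻²·A⁻¹.
Each option:
  (1) [gas constant] = kg·m²·s⁻²·K⁻¹·mol⁻¹
  (2) [kg·m²·s⁻³·A⁻²] · [s] = kg·m²·s⁻²·A⁻²
  (3) kg·m²·s⁻²·A⁻¹  ← same
  (4) m²·s⁻²
Only (3) matches kg·m²·s⁻²·A⁻¹.

(3)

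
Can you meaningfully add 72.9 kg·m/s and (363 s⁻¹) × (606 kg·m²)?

Expand each in SI base units:
  72.9 kg·m/s:  kg·m·s⁻¹
  (363 s⁻¹) × (606 kg·m²):  [s⁻¹] · [kg·m²] = kg·m²·s⁻¹
kg·m·s⁻¹ ≠ kg·m²·s⁻¹, so they cannot be added.

No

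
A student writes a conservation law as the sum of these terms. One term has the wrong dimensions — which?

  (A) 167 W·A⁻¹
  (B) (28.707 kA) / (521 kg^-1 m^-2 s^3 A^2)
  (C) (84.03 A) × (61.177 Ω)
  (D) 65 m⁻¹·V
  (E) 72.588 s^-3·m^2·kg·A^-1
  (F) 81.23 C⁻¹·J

Expand each in SI base units:
  (A) W·A⁻¹ = J·s⁻¹·A⁻¹ = kg·m²·s⁻³·A⁻¹
  (B) [A] / [kg⁻¹·m⁻²·s³·A²] = kg·m²·s⁻³·A⁻¹
  (C) [A] · [kg·m²·s⁻³·A⁻²] = kg·m²·s⁻³·A⁻¹
  (D) V·m⁻¹ = J·C⁻¹·m⁻¹ = kg·m·s⁻³·A⁻¹
  (E) kg·m²·s⁻³·A⁻¹
  (F) J·C⁻¹ = N·m·(s·A)⁻¹ = kg·m²·s⁻³·A⁻¹
All reduce to kg·m²·s⁻³·A⁻¹ except (D), which is kg·m·s⁻³·A⁻¹.

(D)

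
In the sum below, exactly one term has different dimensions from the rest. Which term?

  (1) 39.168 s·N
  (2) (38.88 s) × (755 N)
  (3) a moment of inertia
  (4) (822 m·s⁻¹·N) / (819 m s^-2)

Dimensions:
  (1) N·s = kg·m·s⁻²·s = kg·m·s⁻¹
  (2) [s] · [kg·m·s⁻²] = kg·m·s⁻¹
  (3) [moment of inertia] = kg·m²
  (4) [kg·m²·s⁻³] / [m·s⁻²] = kg·m·s⁻¹
All reduce to kg·m·s⁻¹ except (3), which is kg·m².

(3)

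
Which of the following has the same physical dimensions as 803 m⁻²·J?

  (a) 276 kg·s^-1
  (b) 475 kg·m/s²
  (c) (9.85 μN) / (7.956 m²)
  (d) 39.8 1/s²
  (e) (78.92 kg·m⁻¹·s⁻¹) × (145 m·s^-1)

Reference: J·m⁻² = N·m·m⁻² = kg·s⁻².
Each option:
  (a) kg·s⁻¹
  (b) kg·m·s⁻²
  (c) [kg·m·s⁻²] / [m²] = kg·m⁻¹·s⁻²
  (d) s⁻²
  (e) [kg·m⁻¹·s⁻¹] · [m·s⁻¹] = kg·s⁻²  ← same
Only (e) matches kg·s⁻².

(e)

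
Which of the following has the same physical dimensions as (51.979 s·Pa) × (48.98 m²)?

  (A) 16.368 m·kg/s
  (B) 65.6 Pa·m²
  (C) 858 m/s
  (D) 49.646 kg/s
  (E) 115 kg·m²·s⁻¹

Reference: [kg·m⁻¹·s⁻¹] · [m²] = kg·m·s⁻¹.
Each option:
  (A) kg·m·s⁻¹  ← same
  (B) Pa·m² = N·m⁻²·m² = kg·m·s⁻²
  (C) m·s⁻¹
  (D) kg·s⁻¹
  (E) kg·m²·s⁻¹
Only (A) matches kg·m·s⁻¹.

(A)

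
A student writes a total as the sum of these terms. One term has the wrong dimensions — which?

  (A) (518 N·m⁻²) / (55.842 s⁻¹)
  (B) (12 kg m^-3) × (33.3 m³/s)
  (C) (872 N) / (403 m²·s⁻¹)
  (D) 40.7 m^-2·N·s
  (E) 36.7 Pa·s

Expand each in SI base units:
  (A) [kg·m⁻¹·s⁻²] / [s⁻¹] = kg·m⁻¹·s⁻¹
  (B) [kg·m⁻³] · [m³·s⁻¹] = kg·s⁻¹
  (C) [kg·m·s⁻²] / [m²·s⁻¹] = kg·m⁻¹·s⁻¹
  (D) N·s·m⁻² = kg·m·s⁻²·s·m⁻² = kg·m⁻¹·s⁻¹
  (E) Pa·s = N·m⁻²·s = kg·m⁻¹·s⁻¹
All reduce to kg·m⁻¹·s⁻¹ except (B), which is kg·s⁻¹.

(B)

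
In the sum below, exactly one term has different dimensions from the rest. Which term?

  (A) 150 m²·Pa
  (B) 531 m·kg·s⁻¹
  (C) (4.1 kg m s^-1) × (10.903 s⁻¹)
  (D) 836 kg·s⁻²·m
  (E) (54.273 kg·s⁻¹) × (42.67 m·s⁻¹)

Work out the base dimensions of each:
  (A) Pa·m² = N·m⁻²·m² = kg·m·s⁻²
  (B) kg·m·s⁻¹
  (C) [kg·m·s⁻¹] · [s⁻¹] = kg·m·s⁻²
  (D) kg·m·s⁻²
  (E) [kg·s⁻¹] · [m·s⁻¹] = kg·m·s⁻²
All reduce to kg·m·s⁻² except (B), which is kg·m·s⁻¹.

(B)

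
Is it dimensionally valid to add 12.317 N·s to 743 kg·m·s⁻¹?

Yes

Work out the base dimensions of each:
  12.317 N·s:  N·s = kg·m·s⁻²·s = kg·m·s⁻¹
  743 kg·m·s⁻¹:  kg·m·s⁻¹
Both are kg·m·s⁻¹, so they have the same dimensions and can be added.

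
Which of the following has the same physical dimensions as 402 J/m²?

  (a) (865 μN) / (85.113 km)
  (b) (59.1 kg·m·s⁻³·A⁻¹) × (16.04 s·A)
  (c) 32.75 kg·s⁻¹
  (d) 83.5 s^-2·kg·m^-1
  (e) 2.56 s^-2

(a)

Reference: J·m⁻² = N·m·m⁻² = kg·s⁻².
Each option:
  (a) [kg·m·s⁻²] / [m] = kg·s⁻²  ← same
  (b) [kg·m·s⁻³·A⁻¹] · [s·A] = kg·m·s⁻²
  (c) kg·s⁻¹
  (d) kg·m⁻¹·s⁻²
  (e) s⁻²
Only (a) matches kg·s⁻².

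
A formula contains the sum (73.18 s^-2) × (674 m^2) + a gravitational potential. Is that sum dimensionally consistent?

Yes

Dimensions:
  (73.18 s^-2) × (674 m^2):  [s⁻²] · [m²] = m²·s⁻²
  a gravitational potential:  [gravitational potential] = m²·s⁻²
Both are m²·s⁻², so they have the same dimensions and can be added.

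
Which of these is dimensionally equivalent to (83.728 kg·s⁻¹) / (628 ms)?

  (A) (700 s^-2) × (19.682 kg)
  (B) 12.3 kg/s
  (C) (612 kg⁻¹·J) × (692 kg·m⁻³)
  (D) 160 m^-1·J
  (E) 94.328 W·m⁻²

Reference: [kg·s⁻¹] / [s] = kg·s⁻².
Each option:
  (A) [s⁻²] · [kg] = kg·s⁻²  ← same
  (B) kg·s⁻¹
  (C) [m²·s⁻²] · [kg·m⁻³] = kg·m⁻¹·s⁻²
  (D) J·m⁻¹ = N·m·m⁻¹ = kg·m·s⁻²
  (E) W·m⁻² = J·s⁻¹·m⁻² = kg·s⁻³
Only (A) matches kg·s⁻².

(A)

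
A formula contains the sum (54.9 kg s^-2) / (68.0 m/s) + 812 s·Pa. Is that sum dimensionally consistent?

Yes

Dimensions:
  (54.9 kg s^-2) / (68.0 m/s):  [kg·s⁻²] / [m·s⁻¹] = kg·m⁻¹·s⁻¹
  812 s·Pa:  Pa·s = N·m⁻²·s = kg·m⁻¹·s⁻¹
Both are kg·m⁻¹·s⁻¹, so they have the same dimensions and can be added.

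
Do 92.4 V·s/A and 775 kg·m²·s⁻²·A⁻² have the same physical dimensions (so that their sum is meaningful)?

Reduce each to base SI dimensions:
  92.4 V·s/A:  V·s·A⁻¹ = J·C⁻¹·s·A⁻¹ = kg·m²·s⁻²·A⁻²
  775 kg·m²·s⁻²·A⁻²:  kg·m²·s⁻²·A⁻²
Both are kg·m²·s⁻²·A⁻², so they have the same dimensions and can be added.

Yes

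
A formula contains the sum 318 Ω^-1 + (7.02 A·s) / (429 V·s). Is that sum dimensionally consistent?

Yes

Work out the base dimensions of each:
  318 Ω^-1:  Ω⁻¹ = (V·A⁻¹)⁻¹ = kg⁻¹·m⁻²·s³·A²
  (7.02 A·s) / (429 V·s):  [s·A] / [kg·m²·s⁻²·A⁻¹] = kg⁻¹·m⁻²·s³·A²
Both are kg⁻¹·m⁻²·s³·A², so they have the same dimensions and can be added.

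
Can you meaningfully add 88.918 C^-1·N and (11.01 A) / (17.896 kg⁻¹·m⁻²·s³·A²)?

No

Expand each in SI base units:
  88.918 C^-1·N:  N·C⁻¹ = kg·m·s⁻²·(s·A)⁻¹ = kg·m·s⁻³·A⁻¹
  (11.01 A) / (17.896 kg⁻¹·m⁻²·s³·A²):  [A] / [kg⁻¹·m⁻²·s³·A²] = kg·m²·s⁻³·A⁻¹
kg·m·s⁻³·A⁻¹ ≠ kg·m²·s⁻³·A⁻¹, so they cannot be added.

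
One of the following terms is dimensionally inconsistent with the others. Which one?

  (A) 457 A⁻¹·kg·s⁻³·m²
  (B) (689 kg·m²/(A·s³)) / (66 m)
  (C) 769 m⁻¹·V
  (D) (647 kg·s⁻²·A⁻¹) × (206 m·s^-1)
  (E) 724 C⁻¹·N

Expand each in SI base units:
  (A) kg·m²·s⁻³·A⁻¹
  (B) [kg·m²·s⁻³·A⁻¹] / [m] = kg·m·s⁻³·A⁻¹
  (C) V·m⁻¹ = J·C⁻¹·m⁻¹ = kg·m·s⁻³·A⁻¹
  (D) [kg·s⁻²·A⁻¹] · [m·s⁻¹] = kg·m·s⁻³·A⁻¹
  (E) N·C⁻¹ = kg·m·s⁻²·(s·A)⁻¹ = kg·m·s⁻³·A⁻¹
All reduce to kg·m·s⁻³·A⁻¹ except (A), which is kg·m²·s⁻³·A⁻¹.

(A)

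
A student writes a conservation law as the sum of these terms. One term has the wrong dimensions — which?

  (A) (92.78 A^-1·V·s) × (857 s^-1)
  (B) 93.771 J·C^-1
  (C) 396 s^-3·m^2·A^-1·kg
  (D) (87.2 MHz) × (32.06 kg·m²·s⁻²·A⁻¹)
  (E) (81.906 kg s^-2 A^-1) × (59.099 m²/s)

(A)

Expand each in SI base units:
  (A) [kg·m²·s⁻²·A⁻²] · [s⁻¹] = kg·m²·s⁻³·A⁻²
  (B) J·C⁻¹ = N·m·(s·A)⁻¹ = kg·m²·s⁻³·A⁻¹
  (C) kg·m²·s⁻³·A⁻¹
  (D) [s⁻¹] · [kg·m²·s⁻²·A⁻¹] = kg·m²·s⁻³·A⁻¹
  (E) [kg·s⁻²·A⁻¹] · [m²·s⁻¹] = kg·m²·s⁻³·A⁻¹
All reduce to kg·m²·s⁻³·A⁻¹ except (A), which is kg·m²·s⁻³·A⁻².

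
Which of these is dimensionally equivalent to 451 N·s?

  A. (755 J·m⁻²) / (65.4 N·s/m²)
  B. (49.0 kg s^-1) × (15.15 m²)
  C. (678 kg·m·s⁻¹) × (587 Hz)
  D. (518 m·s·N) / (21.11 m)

Reference: N·s = kg·m·s⁻²·s = kg·m·s⁻¹.
Each option:
  A. [kg·s⁻²] / [kg·m⁻¹·s⁻¹] = m·s⁻¹
  B. [kg·s⁻¹] · [m²] = kg·m²·s⁻¹
  C. [kg·m·s⁻¹] · [s⁻¹] = kg·m·s⁻²
  D. [kg·m²·s⁻¹] / [m] = kg·m·s⁻¹  ← same
Only D. matches kg·m·s⁻¹.

D.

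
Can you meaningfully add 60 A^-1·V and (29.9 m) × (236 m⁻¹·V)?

Work out the base dimensions of each:
  60 A^-1·V:  V·A⁻¹ = J·C⁻¹·A⁻¹ = kg·m²·s⁻³·A⁻²
  (29.9 m) × (236 m⁻¹·V):  [m] · [kg·m·s⁻³·A⁻¹] = kg·m²·s⁻³·A⁻¹
kg·m²·s⁻³·A⁻² ≠ kg·m²·s⁻³·A⁻¹, so they cannot be added.

No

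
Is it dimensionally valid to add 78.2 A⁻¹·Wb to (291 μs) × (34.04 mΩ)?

Work out the base dimensions of each:
  78.2 A⁻¹·Wb:  Wb·A⁻¹ = V·s·A⁻¹ = kg·m²·s⁻²·A⁻²
  (291 μs) × (34.04 mΩ):  [s] · [kg·m²·s⁻³·A⁻²] = kg·m²·s⁻²·A⁻²
Both are kg·m²·s⁻²·A⁻², so they have the same dimensions and can be added.

Yes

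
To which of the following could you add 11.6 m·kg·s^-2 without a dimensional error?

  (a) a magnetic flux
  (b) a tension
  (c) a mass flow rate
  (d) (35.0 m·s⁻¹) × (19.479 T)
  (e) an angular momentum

Reference: kg·m·s⁻².
Each option:
  (a) [magnetic flux] = kg·m²·s⁻²·A⁻¹
  (b) [tension] = kg·m·s⁻²  ← same
  (c) [mass flow rate] = kg·s⁻¹
  (d) [m·s⁻¹] · [kg·s⁻²·A⁻¹] = kg·m·s⁻³·A⁻¹
  (e) [angular momentum] = kg·m²·s⁻¹
Only (b) matches kg·m·s⁻².

(b)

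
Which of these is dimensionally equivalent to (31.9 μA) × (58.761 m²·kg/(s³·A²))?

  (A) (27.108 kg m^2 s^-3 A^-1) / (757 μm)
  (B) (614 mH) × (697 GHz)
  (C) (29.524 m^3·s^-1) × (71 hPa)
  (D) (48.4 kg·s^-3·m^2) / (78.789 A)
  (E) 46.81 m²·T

Reference: [A] · [kg·m²·s⁻³·A⁻²] = kg·m²·s⁻³·A⁻¹.
Each option:
  (A) [kg·m²·s⁻³·A⁻¹] / [m] = kg·m·s⁻³·A⁻¹
  (B) [kg·m²·s⁻²·A⁻²] · [s⁻¹] = kg·m²·s⁻³·A⁻²
  (C) [m³·s⁻¹] · [kg·m⁻¹·s⁻²] = kg·m²·s⁻³
  (D) [kg·m²·s⁻³] / [A] = kg·m²·s⁻³·A⁻¹  ← same
  (E) T·m² = Wb·m⁻²·m² = kg·m²·s⁻²·A⁻¹
Only (D) matches kg·m²·s⁻³·A⁻¹.

(D)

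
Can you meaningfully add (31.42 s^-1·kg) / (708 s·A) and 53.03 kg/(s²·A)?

Yes

Dimensions:
  (31.42 s^-1·kg) / (708 s·A):  [kg·s⁻¹] / [s·A] = kg·s⁻²·A⁻¹
  53.03 kg/(s²·A):  kg·s⁻²·A⁻¹
Both are kg·s⁻²·A⁻¹, so they have the same dimensions and can be added.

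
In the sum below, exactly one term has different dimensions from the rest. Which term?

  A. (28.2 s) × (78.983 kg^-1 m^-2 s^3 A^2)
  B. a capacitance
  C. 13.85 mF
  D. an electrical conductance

Dimensions:
  A. [s] · [kg⁻¹·m⁻²·s³·A²] = kg⁻¹·m⁻²·s⁴·A²
  B. [capacitance] = kg⁻¹·m⁻²·s⁴·A²
  C. F = C·V⁻¹ = kg⁻¹·m⁻²·s⁴·A²
  D. [electrical conductance] = kg⁻¹·m⁻²·s³·A²
All reduce to kg⁻¹·m⁻²·s⁴·A² except D., which is kg⁻¹·m⁻²·s³·A².

D.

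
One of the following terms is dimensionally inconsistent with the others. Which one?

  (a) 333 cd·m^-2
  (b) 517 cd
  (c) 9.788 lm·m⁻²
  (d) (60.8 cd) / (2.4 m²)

Work out the base dimensions of each:
  (a) cd·m⁻² = m⁻²·cd
  (b) cd
  (c) lm·m⁻² = cd·m⁻² = m⁻²·cd
  (d) [cd] / [m²] = m⁻²·cd
All reduce to m⁻²·cd except (b), which is cd.

(b)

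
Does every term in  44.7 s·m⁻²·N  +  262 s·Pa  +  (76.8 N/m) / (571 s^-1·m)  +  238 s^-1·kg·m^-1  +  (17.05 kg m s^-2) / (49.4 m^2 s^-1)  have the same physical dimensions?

Expand each in SI base units:
  44.7 s·m⁻²·N:  N·s·m⁻² = kg·m·s⁻²·s·m⁻² = kg·m⁻¹·s⁻¹
  262 s·Pa:  Pa·s = N·m⁻²·s = kg·m⁻¹·s⁻¹
  (76.8 N/m) / (571 s^-1·m):  [kg·s⁻²] / [m·s⁻¹] = kg·m⁻¹·s⁻¹
  238 s^-1·kg·m^-1:  kg·m⁻¹·s⁻¹
  (17.05 kg m s^-2) / (49.4 m^2 s^-1):  [kg·m·s⁻²] / [m²·s⁻¹] = kg·m⁻¹·s⁻¹
Every term reduces to kg·m⁻¹·s⁻¹.

Yes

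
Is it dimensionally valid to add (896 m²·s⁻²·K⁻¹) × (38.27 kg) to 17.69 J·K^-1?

Yes

Expand each in SI base units:
  (896 m²·s⁻²·K⁻¹) × (38.27 kg):  [m²·s⁻²·K⁻¹] · [kg] = kg·m²·s⁻²·K⁻¹
  17.69 J·K^-1:  J·K⁻¹ = N·m·K⁻¹ = kg·m²·s⁻²·K⁻¹
Both are kg·m²·s⁻²·K⁻¹, so they have the same dimensions and can be added.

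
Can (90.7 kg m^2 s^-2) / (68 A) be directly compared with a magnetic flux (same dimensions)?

Reduce each to base SI dimensions:
  (90.7 kg m^2 s^-2) / (68 A):  [kg·m²·s⁻²] / [A] = kg·m²·s⁻²·A⁻¹
  a magnetic flux:  [magnetic flux] = kg·m²·s⁻²·A⁻¹
Both are kg·m²·s⁻²·A⁻¹, so they have the same dimensions and can be added.

Yes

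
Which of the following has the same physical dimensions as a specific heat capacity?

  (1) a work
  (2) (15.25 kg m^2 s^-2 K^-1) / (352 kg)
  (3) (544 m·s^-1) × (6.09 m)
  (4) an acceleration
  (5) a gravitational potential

(2)

Reference: [specific heat capacity] = m²·s⁻²·K⁻¹.
Each option:
  (1) [work] = kg·m²·s⁻²
  (2) [kg·m²·s⁻²·K⁻¹] / [kg] = m²·s⁻²·K⁻¹  ← same
  (3) [m·s⁻¹] · [m] = m²·s⁻¹
  (4) [acceleration] = m·s⁻²
  (5) [gravitational potential] = m²·s⁻²
Only (2) matches m²·s⁻²·K⁻¹.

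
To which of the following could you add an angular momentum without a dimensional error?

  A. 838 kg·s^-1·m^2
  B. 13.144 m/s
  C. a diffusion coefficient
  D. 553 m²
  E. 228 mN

A.

Reference: [angular momentum] = kg·m²·s⁻¹.
Each option:
  A. kg·m²·s⁻¹  ← same
  B. m·s⁻¹
  C. [diffusion coefficient] = m²·s⁻¹
  D. m²
  E. N = kg·m·s⁻²
Only A. matches kg·m²·s⁻¹.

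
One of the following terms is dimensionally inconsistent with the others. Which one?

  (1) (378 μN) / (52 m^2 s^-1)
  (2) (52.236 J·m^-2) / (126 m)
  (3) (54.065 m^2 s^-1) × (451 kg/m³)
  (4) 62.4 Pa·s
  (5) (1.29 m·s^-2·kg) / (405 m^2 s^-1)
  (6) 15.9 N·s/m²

In SI base units:
  (1) [kg·m·s⁻²] / [m²·s⁻¹] = kg·m⁻¹·s⁻¹
  (2) [kg·s⁻²] / [m] = kg·m⁻¹·s⁻²
  (3) [m²·s⁻¹] · [kg·m⁻³] = kg·m⁻¹·s⁻¹
  (4) Pa·s = N·m⁻²·s = kg·m⁻¹·s⁻¹
  (5) [kg·m·s⁻²] / [m²·s⁻¹] = kg·m⁻¹·s⁻¹
  (6) N·s·m⁻² = kg·m·s⁻²·s·m⁻² = kg·m⁻¹·s⁻¹
All reduce to kg·m⁻¹·s⁻¹ except (2), which is kg·m⁻¹·s⁻².

(2)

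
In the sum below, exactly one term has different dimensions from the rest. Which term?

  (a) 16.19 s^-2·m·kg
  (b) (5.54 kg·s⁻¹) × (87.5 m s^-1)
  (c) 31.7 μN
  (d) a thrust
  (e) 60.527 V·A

Reduce each to base SI dimensions:
  (a) kg·m·s⁻²
  (b) [kg·s⁻¹] · [m·s⁻¹] = kg·m·s⁻²
  (c) N = kg·m·s⁻²
  (d) [thrust] = kg·m·s⁻²
  (e) V·A = J·C⁻¹·A = kg·m²·s⁻³
All reduce to kg·m·s⁻² except (e), which is kg·m²·s⁻³.

(e)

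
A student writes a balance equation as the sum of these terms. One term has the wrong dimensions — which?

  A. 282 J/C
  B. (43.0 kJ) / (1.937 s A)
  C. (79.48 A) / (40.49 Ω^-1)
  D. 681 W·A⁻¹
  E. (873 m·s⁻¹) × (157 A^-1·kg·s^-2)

In SI base units:
  A. J·C⁻¹ = N·m·(s·A)⁻¹ = kg·m²·s⁻³·A⁻¹
  B. [kg·m²·s⁻²] / [s·A] = kg·m²·s⁻³·A⁻¹
  C. [A] / [kg⁻¹·m⁻²·s³·A²] = kg·m²·s⁻³·A⁻¹
  D. W·A⁻¹ = J·s⁻¹·A⁻¹ = kg·m²·s⁻³·A⁻¹
  E. [m·s⁻¹] · [kg·s⁻²·A⁻¹] = kg·m·s⁻³·A⁻¹
All reduce to kg·m²·s⁻³·A⁻¹ except E., which is kg·m·s⁻³·A⁻¹.

E.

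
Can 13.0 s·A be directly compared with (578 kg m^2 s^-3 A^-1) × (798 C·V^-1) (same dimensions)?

Yes

Reduce each to base SI dimensions:
  13.0 s·A:  A·s = s·A
  (578 kg m^2 s^-3 A^-1) × (798 C·V^-1):  [kg·m²·s⁻³·A⁻¹] · [kg⁻¹·m⁻²·s⁴·A²] = s·A
Both are s·A, so they have the same dimensions and can be added.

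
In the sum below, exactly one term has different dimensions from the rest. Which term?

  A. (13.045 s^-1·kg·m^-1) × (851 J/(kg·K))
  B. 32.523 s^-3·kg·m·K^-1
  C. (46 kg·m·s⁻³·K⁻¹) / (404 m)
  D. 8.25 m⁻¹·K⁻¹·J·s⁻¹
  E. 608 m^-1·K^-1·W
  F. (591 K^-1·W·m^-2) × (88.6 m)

C.

In SI base units:
  A. [kg·m⁻¹·s⁻¹] · [m²·s⁻²·K⁻¹] = kg·m·s⁻³·K⁻¹
  B. kg·m·s⁻³·K⁻¹
  C. [kg·m·s⁻³·K⁻¹] / [m] = kg·s⁻³·K⁻¹
  D. J·s⁻¹·m⁻¹·K⁻¹ = N·m·s⁻¹·m⁻¹·K⁻¹ = kg·m·s⁻³·K⁻¹
  E. W·m⁻¹·K⁻¹ = J·s⁻¹·m⁻¹·K⁻¹ = kg·m·s⁻³·K⁻¹
  F. [kg·s⁻³·K⁻¹] · [m] = kg·m·s⁻³·K⁻¹
All reduce to kg·m·s⁻³·K⁻¹ except C., which is kg·s⁻³·K⁻¹.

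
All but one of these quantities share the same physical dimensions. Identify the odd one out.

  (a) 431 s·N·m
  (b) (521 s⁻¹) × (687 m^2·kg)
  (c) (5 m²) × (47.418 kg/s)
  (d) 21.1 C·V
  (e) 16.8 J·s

(d)

Work out the base dimensions of each:
  (a) N·m·s = kg·m·s⁻²·m·s = kg·m²·s⁻¹
  (b) [s⁻¹] · [kg·m²] = kg·m²·s⁻¹
  (c) [m²] · [kg·s⁻¹] = kg·m²·s⁻¹
  (d) C·V = s·A·J·C⁻¹ = kg·m²·s⁻²
  (e) J·s = N·m·s = kg·m²·s⁻¹
All reduce to kg·m²·s⁻¹ except (d), which is kg·m²·s⁻².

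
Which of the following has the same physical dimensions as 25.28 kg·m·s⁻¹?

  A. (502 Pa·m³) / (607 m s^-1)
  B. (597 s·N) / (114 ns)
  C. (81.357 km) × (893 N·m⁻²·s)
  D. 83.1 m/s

Reference: kg·m·s⁻¹.
Each option:
  A. [kg·m²·s⁻²] / [m·s⁻¹] = kg·m·s⁻¹  ← same
  B. [kg·m·s⁻¹] / [s] = kg·m·s⁻²
  C. [m] · [kg·m⁻¹·s⁻¹] = kg·s⁻¹
  D. m·s⁻¹
Only A. matches kg·m·s⁻¹.

A.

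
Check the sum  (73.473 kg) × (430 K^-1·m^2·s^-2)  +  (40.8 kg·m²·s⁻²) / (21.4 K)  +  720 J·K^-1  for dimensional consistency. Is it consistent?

Dimensions:
  (73.473 kg) × (430 K^-1·m^2·s^-2):  [kg] · [m²·s⁻²·K⁻¹] = kg·m²·s⁻²·K⁻¹
  (40.8 kg·m²·s⁻²) / (21.4 K):  [kg·m²·s⁻²] / [K] = kg·m²·s⁻²·K⁻¹
  720 J·K^-1:  J·K⁻¹ = N·m·K⁻¹ = kg·m²·s⁻²·K⁻¹
Every term reduces to kg·m²·s⁻²·K⁻¹.

Yes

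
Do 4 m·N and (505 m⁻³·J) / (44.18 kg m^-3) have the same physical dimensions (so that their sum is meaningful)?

Dimensions:
  4 m·N:  N·m = kg·m·s⁻²·m = kg·m²·s⁻²
  (505 m⁻³·J) / (44.18 kg m^-3):  [kg·m⁻¹·s⁻²] / [kg·m⁻³] = m²·s⁻²
kg·m²·s⁻² ≠ m²·s⁻², so they cannot be added.

No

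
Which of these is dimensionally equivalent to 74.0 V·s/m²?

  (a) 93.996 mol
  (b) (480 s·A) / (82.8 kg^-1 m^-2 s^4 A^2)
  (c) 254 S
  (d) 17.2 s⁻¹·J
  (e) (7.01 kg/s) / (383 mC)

(e)

Reference: V·s·m⁻² = J·C⁻¹·s·m⁻² = kg·s⁻²·A⁻¹.
Each option:
  (a) mol
  (b) [s·A] / [kg⁻¹·m⁻²·s⁴·A²] = kg·m²·s⁻³·A⁻¹
  (c) S = Ω⁻¹ = kg⁻¹·m⁻²·s³·A²
  (d) J·s⁻¹ = N·m·s⁻¹ = kg·m²·s⁻³
  (e) [kg·s⁻¹] / [s·A] = kg·s⁻²·A⁻¹  ← same
Only (e) matches kg·s⁻²·A⁻¹.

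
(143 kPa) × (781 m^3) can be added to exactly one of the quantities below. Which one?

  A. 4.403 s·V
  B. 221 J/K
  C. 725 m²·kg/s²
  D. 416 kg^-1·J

Reference: [kg·m⁻¹·s⁻²] · [m³] = kg·m²·s⁻².
Each option:
  A. V·s = J·C⁻¹·s = kg·m²·s⁻²·A⁻¹
  B. J·K⁻¹ = N·m·K⁻¹ = kg·m²·s⁻²·K⁻¹
  C. kg·m²·s⁻²  ← same
  D. J·kg⁻¹ = N·m·kg⁻¹ = m²·s⁻²
Only C. matches kg·m²·s⁻².

C.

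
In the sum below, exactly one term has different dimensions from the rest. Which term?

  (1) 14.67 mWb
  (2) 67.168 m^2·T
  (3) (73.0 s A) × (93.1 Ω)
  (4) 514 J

Dimensions:
  (1) Wb = V·s = kg·m²·s⁻²·A⁻¹
  (2) T·m² = Wb·m⁻²·m² = kg·m²·s⁻²·A⁻¹
  (3) [s·A] · [kg·m²·s⁻³·A⁻²] = kg·m²·s⁻²·A⁻¹
  (4) J = N·m = kg·m²·s⁻²
All reduce to kg·m²·s⁻²·A⁻¹ except (4), which is kg·m²·s⁻².

(4)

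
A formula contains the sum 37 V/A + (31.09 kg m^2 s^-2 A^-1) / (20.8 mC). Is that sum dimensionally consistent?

Yes

Dimensions:
  37 V/A:  V·A⁻¹ = J·C⁻¹·A⁻¹ = kg·m²·s⁻³·A⁻²
  (31.09 kg m^2 s^-2 A^-1) / (20.8 mC):  [kg·m²·s⁻²·A⁻¹] / [s·A] = kg·m²·s⁻³·A⁻²
Both are kg·m²·s⁻³·A⁻², so they have the same dimensions and can be added.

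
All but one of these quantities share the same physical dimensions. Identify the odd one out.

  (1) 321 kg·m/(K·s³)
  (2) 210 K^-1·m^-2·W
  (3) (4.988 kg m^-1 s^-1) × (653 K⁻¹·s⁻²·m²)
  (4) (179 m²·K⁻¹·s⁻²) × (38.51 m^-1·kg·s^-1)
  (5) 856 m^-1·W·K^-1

In SI base units:
  (1) kg·m·s⁻³·K⁻¹
  (2) W·m⁻²·K⁻¹ = J·s⁻¹·m⁻²·K⁻¹ = kg·s⁻³·K⁻¹
  (3) [kg·m⁻¹·s⁻¹] · [m²·s⁻²·K⁻¹] = kg·m·s⁻³·K⁻¹
  (4) [m²·s⁻²·K⁻¹] · [kg·m⁻¹·s⁻¹] = kg·m·s⁻³·K⁻¹
  (5) W·m⁻¹·K⁻¹ = J·s⁻¹·m⁻¹·K⁻¹ = kg·m·s⁻³·K⁻¹
All reduce to kg·m·s⁻³·K⁻¹ except (2), which is kg·s⁻³·K⁻¹.

(2)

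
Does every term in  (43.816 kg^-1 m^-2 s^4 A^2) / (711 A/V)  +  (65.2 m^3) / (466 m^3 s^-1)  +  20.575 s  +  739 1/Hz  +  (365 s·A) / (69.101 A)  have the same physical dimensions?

Work out the base dimensions of each:
  (43.816 kg^-1 m^-2 s^4 A^2) / (711 A/V):  [kg⁻¹·m⁻²·s⁴·A²] / [kg⁻¹·m⁻²·s³·A²] = s
  (65.2 m^3) / (466 m^3 s^-1):  [m³] / [m³·s⁻¹] = s
  20.575 s:  s
  739 1/Hz:  Hz⁻¹ = (s⁻¹)⁻¹ = s
  (365 s·A) / (69.101 A):  [s·A] / [A] = s
Every term reduces to s.

Yes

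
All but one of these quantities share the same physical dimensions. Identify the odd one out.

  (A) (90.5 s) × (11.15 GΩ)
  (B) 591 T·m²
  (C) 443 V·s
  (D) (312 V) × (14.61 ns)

(A)

Expand each in SI base units:
  (A) [s] · [kg·m²·s⁻³·A⁻²] = kg·m²·s⁻²·A⁻²
  (B) T·m² = Wb·m⁻²·m² = kg·m²·s⁻²·A⁻¹
  (C) V·s = J·C⁻¹·s = kg·m²·s⁻²·A⁻¹
  (D) [kg·m²·s⁻³·A⁻¹] · [s] = kg·m²·s⁻²·A⁻¹
All reduce to kg·m²·s⁻²·A⁻¹ except (A), which is kg·m²·s⁻²·A⁻².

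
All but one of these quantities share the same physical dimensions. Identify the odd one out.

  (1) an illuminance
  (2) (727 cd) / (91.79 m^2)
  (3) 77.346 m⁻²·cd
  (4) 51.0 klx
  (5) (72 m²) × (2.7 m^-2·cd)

(5)

Work out the base dimensions of each:
  (1) [illuminance] = m⁻²·cd
  (2) [cd] / [m²] = m⁻²·cd
  (3) cd·m⁻² = m⁻²·cd
  (4) lx = lm·m⁻² = m⁻²·cd
  (5) [m²] · [m⁻²·cd] = cd
All reduce to m⁻²·cd except (5), which is cd.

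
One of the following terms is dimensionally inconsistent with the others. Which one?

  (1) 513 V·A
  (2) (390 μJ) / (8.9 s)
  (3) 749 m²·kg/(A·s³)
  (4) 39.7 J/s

In SI base units:
  (1) V·A = J·C⁻¹·A = kg·m²·s⁻³
  (2) [kg·m²·s⁻²] / [s] = kg·m²·s⁻³
  (3) kg·m²·s⁻³·A⁻¹
  (4) J·s⁻¹ = N·m·s⁻¹ = kg·m²·s⁻³
All reduce to kg·m²·s⁻³ except (3), which is kg·m²·s⁻³·A⁻¹.

(3)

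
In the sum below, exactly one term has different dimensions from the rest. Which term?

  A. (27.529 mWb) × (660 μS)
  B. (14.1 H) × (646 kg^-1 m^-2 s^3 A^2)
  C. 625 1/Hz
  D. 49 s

A.

In SI base units:
  A. [kg·m²·s⁻²·A⁻¹] · [kg⁻¹·m⁻²·s³·A²] = s·A
  B. [kg·m²·s⁻²·A⁻²] · [kg⁻¹·m⁻²·s³·A²] = s
  C. Hz⁻¹ = (s⁻¹)⁻¹ = s
  D. s
All reduce to s except A., which is s·A.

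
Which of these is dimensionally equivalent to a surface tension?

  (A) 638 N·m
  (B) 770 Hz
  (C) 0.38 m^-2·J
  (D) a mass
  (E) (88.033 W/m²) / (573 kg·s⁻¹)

Reference: [surface tension] = kg·s⁻².
Each option:
  (A) N·m = kg·m·s⁻²·m = kg·m²·s⁻²
  (B) Hz = s⁻¹
  (C) J·m⁻² = N·m·m⁻² = kg·s⁻²  ← same
  (D) [mass] = kg
  (E) [kg·s⁻³] / [kg·s⁻¹] = s⁻²
Only (C) matches kg·s⁻².

(C)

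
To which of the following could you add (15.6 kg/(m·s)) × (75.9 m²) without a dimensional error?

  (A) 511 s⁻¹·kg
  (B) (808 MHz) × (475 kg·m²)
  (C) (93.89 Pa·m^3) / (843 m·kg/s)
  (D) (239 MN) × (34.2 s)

(D)

Reference: [kg·m⁻¹·s⁻¹] · [m²] = kg·m·s⁻¹.
Each option:
  (A) kg·s⁻¹
  (B) [s⁻¹] · [kg·m²] = kg·m²·s⁻¹
  (C) [kg·m²·s⁻²] / [kg·m·s⁻¹] = m·s⁻¹
  (D) [kg·m·s⁻²] · [s] = kg·m·s⁻¹  ← same
Only (D) matches kg·m·s⁻¹.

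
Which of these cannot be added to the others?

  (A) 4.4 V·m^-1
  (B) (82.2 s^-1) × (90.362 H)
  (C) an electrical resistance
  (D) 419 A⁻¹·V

In SI base units:
  (A) V·m⁻¹ = J·C⁻¹·m⁻¹ = kg·m·s⁻³·A⁻¹
  (B) [s⁻¹] · [kg·m²·s⁻²·A⁻²] = kg·m²·s⁻³·A⁻²
  (C) [electrical resistance] = kg·m²·s⁻³·A⁻²
  (D) V·A⁻¹ = J·C⁻¹·A⁻¹ = kg·m²·s⁻³·A⁻²
All reduce to kg·m²·s⁻³·A⁻² except (A), which is kg·m·s⁻³·A⁻¹.

(A)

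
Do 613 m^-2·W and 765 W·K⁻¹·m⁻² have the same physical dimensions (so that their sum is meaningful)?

No

Work out the base dimensions of each:
  613 m^-2·W:  W·m⁻² = J·s⁻¹·m⁻² = kg·s⁻³
  765 W·K⁻¹·m⁻²:  W·m⁻²·K⁻¹ = J·s⁻¹·m⁻²·K⁻¹ = kg·s⁻³·K⁻¹
kg·s⁻³ ≠ kg·s⁻³·K⁻¹, so they cannot be added.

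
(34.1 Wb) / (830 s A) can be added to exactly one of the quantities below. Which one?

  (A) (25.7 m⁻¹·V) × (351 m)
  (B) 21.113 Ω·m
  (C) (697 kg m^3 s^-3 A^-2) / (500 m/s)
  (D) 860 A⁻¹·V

Reference: [kg·m²·s⁻²·A⁻¹] / [s·A] = kg·m²·s⁻³·A⁻².
Each option:
  (A) [kg·m·s⁻³·A⁻¹] · [m] = kg·m²·s⁻³·A⁻¹
  (B) Ω·m = V·A⁻¹·m = kg·m³·s⁻³·A⁻²
  (C) [kg·m³·s⁻³·A⁻²] / [m·s⁻¹] = kg·m²·s⁻²·A⁻²
  (D) V·A⁻¹ = J·C⁻¹·A⁻¹ = kg·m²·s⁻³·A⁻²  ← same
Only (D) matches kg·m²·s⁻³·A⁻².

(D)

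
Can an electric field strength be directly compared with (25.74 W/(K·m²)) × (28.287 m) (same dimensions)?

No

Dimensions:
  an electric field strength:  [electric field strength] = kg·m·s⁻³·A⁻¹
  (25.74 W/(K·m²)) × (28.287 m):  [kg·s⁻³·K⁻¹] · [m] = kg·m·s⁻³·K⁻¹
kg·m·s⁻³·A⁻¹ ≠ kg·m·s⁻³·K⁻¹, so they cannot be added.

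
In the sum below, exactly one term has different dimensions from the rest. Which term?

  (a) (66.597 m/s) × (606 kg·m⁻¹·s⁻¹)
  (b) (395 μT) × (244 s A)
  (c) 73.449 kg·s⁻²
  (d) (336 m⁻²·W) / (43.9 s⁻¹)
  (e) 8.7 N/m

(b)

Expand each in SI base units:
  (a) [m·s⁻¹] · [kg·m⁻¹·s⁻¹] = kg·s⁻²
  (b) [kg·s⁻²·A⁻¹] · [s·A] = kg·s⁻¹
  (c) kg·s⁻²
  (d) [kg·s⁻³] / [s⁻¹] = kg·s⁻²
  (e) N·m⁻¹ = kg·m·s⁻²·m⁻¹ = kg·s⁻²
All reduce to kg·s⁻² except (b), which is kg·s⁻¹.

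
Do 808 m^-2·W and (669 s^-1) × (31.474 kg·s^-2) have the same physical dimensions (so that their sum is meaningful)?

Yes

In SI base units:
  808 m^-2·W:  W·m⁻² = J·s⁻¹·m⁻² = kg·s⁻³
  (669 s^-1) × (31.474 kg·s^-2):  [s⁻¹] · [kg·s⁻²] = kg·s⁻³
Both are kg·s⁻³, so they have the same dimensions and can be added.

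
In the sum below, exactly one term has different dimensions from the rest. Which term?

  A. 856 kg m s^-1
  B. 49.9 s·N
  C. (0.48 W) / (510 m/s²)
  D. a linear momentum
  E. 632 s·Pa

Work out the base dimensions of each:
  A. kg·m·s⁻¹
  B. N·s = kg·m·s⁻²·s = kg·m·s⁻¹
  C. [kg·m²·s⁻³] / [m·s⁻²] = kg·m·s⁻¹
  D. [linear momentum] = kg·m·s⁻¹
  E. Pa·s = N·m⁻²·s = kg·m⁻¹·s⁻¹
All reduce to kg·m·s⁻¹ except E., which is kg·m⁻¹·s⁻¹.

E.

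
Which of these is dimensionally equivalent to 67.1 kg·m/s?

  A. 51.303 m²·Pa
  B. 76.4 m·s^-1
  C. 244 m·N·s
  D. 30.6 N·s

Reference: kg·m·s⁻¹.
Each option:
  A. Pa·m² = N·m⁻²·m² = kg·m·s⁻²
  B. m·s⁻¹
  C. N·m·s = kg·m·s⁻²·m·s = kg·m²·s⁻¹
  D. N·s = kg·m·s⁻²·s = kg·m·s⁻¹  ← same
Only D. matches kg·m·s⁻¹.

D.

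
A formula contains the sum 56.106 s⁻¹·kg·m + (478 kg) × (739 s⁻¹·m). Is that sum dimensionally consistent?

Yes

Work out the base dimensions of each:
  56.106 s⁻¹·kg·m:  kg·m·s⁻¹
  (478 kg) × (739 s⁻¹·m):  [kg] · [m·s⁻¹] = kg·m·s⁻¹
Both are kg·m·s⁻¹, so they have the same dimensions and can be added.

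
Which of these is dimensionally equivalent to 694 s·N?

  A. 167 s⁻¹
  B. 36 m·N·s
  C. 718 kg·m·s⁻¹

Reference: N·s = kg·m·s⁻²·s = kg·m·s⁻¹.
Each option:
  A. s⁻¹
  B. N·m·s = kg·m·s⁻²·m·s = kg·m²·s⁻¹
  C. kg·m·s⁻¹  ← same
Only C. matches kg·m·s⁻¹.

C.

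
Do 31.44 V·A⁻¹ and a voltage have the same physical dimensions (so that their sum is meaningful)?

Expand each in SI base units:
  31.44 V·A⁻¹:  V·A⁻¹ = J·C⁻¹·A⁻¹ = kg·m²·s⁻³·A⁻²
  a voltage:  [voltage] = kg·m²·s⁻³·A⁻¹
kg·m²·s⁻³·A⁻² ≠ kg·m²·s⁻³·A⁻¹, so they cannot be added.

No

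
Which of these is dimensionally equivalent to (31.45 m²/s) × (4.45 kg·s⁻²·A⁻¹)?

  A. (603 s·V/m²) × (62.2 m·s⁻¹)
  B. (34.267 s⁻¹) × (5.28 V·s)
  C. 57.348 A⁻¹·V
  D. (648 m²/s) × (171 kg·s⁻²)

Reference: [m²·s⁻¹] · [kg·s⁻²·A⁻¹] = kg·m²·s⁻³·A⁻¹.
Each option:
  A. [kg·s⁻²·A⁻¹] · [m·s⁻¹] = kg·m·s⁻³·A⁻¹
  B. [s⁻¹] · [kg·m²·s⁻²·A⁻¹] = kg·m²·s⁻³·A⁻¹  ← same
  C. V·A⁻¹ = J·C⁻¹·A⁻¹ = kg·m²·s⁻³·A⁻²
  D. [m²·s⁻¹] · [kg·s⁻²] = kg·m²·s⁻³
Only B. matches kg·m²·s⁻³·A⁻¹.

B.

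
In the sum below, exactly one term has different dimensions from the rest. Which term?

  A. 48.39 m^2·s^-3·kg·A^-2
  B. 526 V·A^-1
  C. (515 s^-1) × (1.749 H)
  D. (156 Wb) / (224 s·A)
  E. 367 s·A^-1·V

Work out the base dimensions of each:
  A. kg·m²·s⁻³·A⁻²
  B. V·A⁻¹ = J·C⁻¹·A⁻¹ = kg·m²·s⁻³·A⁻²
  C. [s⁻¹] · [kg·m²·s⁻²·A⁻²] = kg·m²·s⁻³·A⁻²
  D. [kg·m²·s⁻²·A⁻¹] / [s·A] = kg·m²·s⁻³·A⁻²
  E. V·s·A⁻¹ = J·C⁻¹·s·A⁻¹ = kg·m²·s⁻²·A⁻²
All reduce to kg·m²·s⁻³·A⁻² except E., which is kg·m²·s⁻²·A⁻².

E.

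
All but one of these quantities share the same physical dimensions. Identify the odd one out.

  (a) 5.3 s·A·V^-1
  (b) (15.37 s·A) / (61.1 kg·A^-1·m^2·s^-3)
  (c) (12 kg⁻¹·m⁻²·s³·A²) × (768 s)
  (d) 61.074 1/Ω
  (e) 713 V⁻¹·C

(d)

Expand each in SI base units:
  (a) A·s·V⁻¹ = A·s·(J·C⁻¹)⁻¹ = kg⁻¹·m⁻²·s⁴·A²
  (b) [s·A] / [kg·m²·s⁻³·A⁻¹] = kg⁻¹·m⁻²·s⁴·A²
  (c) [kg⁻¹·m⁻²·s³·A²] · [s] = kg⁻¹·m⁻²·s⁴·A²
  (d) Ω⁻¹ = (V·A⁻¹)⁻¹ = kg⁻¹·m⁻²·s³·A²
  (e) C·V⁻¹ = s·A·(J·C⁻¹)⁻¹ = kg⁻¹·m⁻²·s⁴·A²
All reduce to kg⁻¹·m⁻²·s⁴·A² except (d), which is kg⁻¹·m⁻²·s³·A².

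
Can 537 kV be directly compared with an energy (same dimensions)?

Dimensions:
  537 kV:  V = J·C⁻¹ = kg·m²·s⁻³·A⁻¹
  an energy:  [energy] = kg·m²·s⁻²
kg·m²·s⁻³·A⁻¹ ≠ kg·m²·s⁻², so they cannot be added.

No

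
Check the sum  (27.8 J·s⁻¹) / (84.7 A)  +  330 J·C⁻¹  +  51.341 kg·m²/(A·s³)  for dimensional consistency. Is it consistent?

Yes

Work out the base dimensions of each:
  (27.8 J·s⁻¹) / (84.7 A):  [kg·m²·s⁻³] / [A] = kg·m²·s⁻³·A⁻¹
  330 J·C⁻¹:  J·C⁻¹ = N·m·(s·A)⁻¹ = kg·m²·s⁻³·A⁻¹
  51.341 kg·m²/(A·s³):  kg·m²·s⁻³·A⁻¹
Every term reduces to kg·m²·s⁻³·A⁻¹.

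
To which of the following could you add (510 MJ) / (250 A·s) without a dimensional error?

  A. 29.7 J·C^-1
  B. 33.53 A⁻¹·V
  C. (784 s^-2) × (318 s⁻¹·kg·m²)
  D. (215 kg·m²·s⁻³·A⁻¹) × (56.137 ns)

A.

Reference: [kg·m²·s⁻²] / [s·A] = kg·m²·s⁻³·A⁻¹.
Each option:
  A. J·C⁻¹ = N·m·(s·A)⁻¹ = kg·m²·s⁻³·A⁻¹  ← same
  B. V·A⁻¹ = J·C⁻¹·A⁻¹ = kg·m²·s⁻³·A⁻²
  C. [s⁻²] · [kg·m²·s⁻¹] = kg·m²·s⁻³
  D. [kg·m²·s⁻³·A⁻¹] · [s] = kg·m²·s⁻²·A⁻¹
Only A. matches kg·m²·s⁻³·A⁻¹.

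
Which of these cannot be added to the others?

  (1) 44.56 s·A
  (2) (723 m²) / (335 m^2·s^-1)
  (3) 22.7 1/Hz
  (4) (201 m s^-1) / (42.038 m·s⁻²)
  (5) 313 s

(1)

Dimensions:
  (1) A·s = s·A
  (2) [m²] / [m²·s⁻¹] = s
  (3) Hz⁻¹ = (s⁻¹)⁻¹ = s
  (4) [m·s⁻¹] / [m·s⁻²] = s
  (5) s
All reduce to s except (1), which is s·A.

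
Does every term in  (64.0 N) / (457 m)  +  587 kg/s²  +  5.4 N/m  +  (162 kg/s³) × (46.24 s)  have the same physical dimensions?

Dimensions:
  (64.0 N) / (457 m):  [kg·m·s⁻²] / [m] = kg·s⁻²
  587 kg/s²:  kg·s⁻²
  5.4 N/m:  N·m⁻¹ = kg·m·s⁻²·m⁻¹ = kg·s⁻²
  (162 kg/s³) × (46.24 s):  [kg·s⁻³] · [s] = kg·s⁻²
Every term reduces to kg·s⁻².

Yes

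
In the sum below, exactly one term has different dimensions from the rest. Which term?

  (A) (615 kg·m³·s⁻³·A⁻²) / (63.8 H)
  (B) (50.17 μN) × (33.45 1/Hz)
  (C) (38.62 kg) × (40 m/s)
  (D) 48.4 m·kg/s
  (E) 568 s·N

Expand each in SI base units:
  (A) [kg·m³·s⁻³·A⁻²] / [kg·m²·s⁻²·A⁻²] = m·s⁻¹
  (B) [kg·m·s⁻²] · [s] = kg·m·s⁻¹
  (C) [kg] · [m·s⁻¹] = kg·m·s⁻¹
  (D) kg·m·s⁻¹
  (E) N·s = kg·m·s⁻²·s = kg·m·s⁻¹
All reduce to kg·m·s⁻¹ except (A), which is m·s⁻¹.

(A)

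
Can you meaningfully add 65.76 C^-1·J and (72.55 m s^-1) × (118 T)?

Dimensions:
  65.76 C^-1·J:  J·C⁻¹ = N·m·(s·A)⁻¹ = kg·m²·s⁻³·A⁻¹
  (72.55 m s^-1) × (118 T):  [m·s⁻¹] · [kg·s⁻²·A⁻¹] = kg·m·s⁻³·A⁻¹
kg·m²·s⁻³·A⁻¹ ≠ kg·m·s⁻³·A⁻¹, so they cannot be added.

No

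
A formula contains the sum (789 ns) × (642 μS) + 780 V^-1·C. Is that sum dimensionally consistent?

Reduce each to base SI dimensions:
  (789 ns) × (642 μS):  [s] · [kg⁻¹·m⁻²·s³·A²] = kg⁻¹·m⁻²·s⁴·A²
  780 V^-1·C:  C·V⁻¹ = s·A·(J·C⁻¹)⁻¹ = kg⁻¹·m⁻²·s⁴·A²
Both are kg⁻¹·m⁻²·s⁴·A², so they have the same dimensions and can be added.

Yes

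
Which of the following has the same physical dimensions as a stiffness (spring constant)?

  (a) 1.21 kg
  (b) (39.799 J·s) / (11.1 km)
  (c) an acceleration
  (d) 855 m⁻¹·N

Reference: [stiffness (spring constant)] = kg·s⁻².
Each option:
  (a) kg
  (b) [kg·m²·s⁻¹] / [m] = kg·m·s⁻¹
  (c) [acceleration] = m·s⁻²
  (d) N·m⁻¹ = kg·m·s⁻²·m⁻¹ = kg·s⁻²  ← same
Only (d) matches kg·s⁻².

(d)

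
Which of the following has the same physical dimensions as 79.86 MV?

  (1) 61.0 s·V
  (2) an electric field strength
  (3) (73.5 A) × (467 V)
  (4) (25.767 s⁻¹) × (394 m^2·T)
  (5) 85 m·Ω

Reference: V = J·C⁻¹ = kg·m²·s⁻³·A⁻¹.
Each option:
  (1) V·s = J·C⁻¹·s = kg·m²·s⁻²·A⁻¹
  (2) [electric field strength] = kg·m·s⁻³·A⁻¹
  (3) [A] · [kg·m²·s⁻³·A⁻¹] = kg·m²·s⁻³
  (4) [s⁻¹] · [kg·m²·s⁻²·A⁻¹] = kg·m²·s⁻³·A⁻¹  ← same
  (5) Ω·m = V·A⁻¹·m = kg·m³·s⁻³·A⁻²
Only (4) matches kg·m²·s⁻³·A⁻¹.

(4)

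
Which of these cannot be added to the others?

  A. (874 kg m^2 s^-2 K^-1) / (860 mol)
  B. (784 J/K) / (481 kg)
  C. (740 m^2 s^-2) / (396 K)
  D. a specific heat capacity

A.

Work out the base dimensions of each:
  A. [kg·m²·s⁻²·K⁻¹] / [mol] = kg·m²·s⁻²·K⁻¹·mol⁻¹
  B. [kg·m²·s⁻²·K⁻¹] / [kg] = m²·s⁻²·K⁻¹
  C. [m²·s⁻²] / [K] = m²·s⁻²·K⁻¹
  D. [specific heat capacity] = m²·s⁻²·K⁻¹
All reduce to m²·s⁻²·K⁻¹ except A., which is kg·m²·s⁻²·K⁻¹·mol⁻¹.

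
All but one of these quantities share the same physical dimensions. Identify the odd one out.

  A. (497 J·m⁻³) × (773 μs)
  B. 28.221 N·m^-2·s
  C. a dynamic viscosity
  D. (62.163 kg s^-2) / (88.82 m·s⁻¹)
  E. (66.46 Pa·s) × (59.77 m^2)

E.

Work out the base dimensions of each:
  A. [kg·m⁻¹·s⁻²] · [s] = kg·m⁻¹·s⁻¹
  B. N·s·m⁻² = kg·m·s⁻²·s·m⁻² = kg·m⁻¹·s⁻¹
  C. [dynamic viscosity] = kg·m⁻¹·s⁻¹
  D. [kg·s⁻²] / [m·s⁻¹] = kg·m⁻¹·s⁻¹
  E. [kg·m⁻¹·s⁻¹] · [m²] = kg·m·s⁻¹
All reduce to kg·m⁻¹·s⁻¹ except E., which is kg·m·s⁻¹.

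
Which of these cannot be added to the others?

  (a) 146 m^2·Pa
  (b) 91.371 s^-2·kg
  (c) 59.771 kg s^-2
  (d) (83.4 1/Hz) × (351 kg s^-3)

Work out the base dimensions of each:
  (a) Pa·m² = N·m⁻²·m² = kg·m·s⁻²
  (b) kg·s⁻²
  (c) kg·s⁻²
  (d) [s] · [kg·s⁻³] = kg·s⁻²
All reduce to kg·s⁻² except (a), which is kg·m·s⁻².

(a)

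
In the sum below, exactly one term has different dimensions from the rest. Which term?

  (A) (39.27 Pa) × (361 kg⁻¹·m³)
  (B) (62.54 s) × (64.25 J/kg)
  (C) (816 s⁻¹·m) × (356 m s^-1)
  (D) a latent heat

In SI base units:
  (A) [kg·m⁻¹·s⁻²] · [kg⁻¹·m³] = m²·s⁻²
  (B) [s] · [m²·s⁻²] = m²·s⁻¹
  (C) [m·s⁻¹] · [m·s⁻¹] = m²·s⁻²
  (D) [latent heat] = m²·s⁻²
All reduce to m²·s⁻² except (B), which is m²·s⁻¹.

(B)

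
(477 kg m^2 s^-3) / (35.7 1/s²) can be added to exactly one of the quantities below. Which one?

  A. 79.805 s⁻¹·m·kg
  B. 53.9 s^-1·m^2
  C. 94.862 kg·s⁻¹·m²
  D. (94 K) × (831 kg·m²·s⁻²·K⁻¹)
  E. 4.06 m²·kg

C.

Reference: [kg·m²·s⁻³] / [s⁻²] = kg·m²·s⁻¹.
Each option:
  A. kg·m·s⁻¹
  B. m²·s⁻¹
  C. kg·m²·s⁻¹  ← same
  D. [K] · [kg·m²·s⁻²·K⁻¹] = kg·m²·s⁻²
  E. kg·m²
Only C. matches kg·m²·s⁻¹.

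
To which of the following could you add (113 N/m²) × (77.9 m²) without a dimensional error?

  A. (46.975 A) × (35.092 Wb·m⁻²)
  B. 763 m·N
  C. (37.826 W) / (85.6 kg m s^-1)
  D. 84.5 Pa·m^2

D.

Reference: [kg·m⁻¹·s⁻²] · [m²] = kg·m·s⁻².
Each option:
  A. [A] · [kg·s⁻²·A⁻¹] = kg·s⁻²
  B. N·m = kg·m·s⁻²·m = kg·m²·s⁻²
  C. [kg·m²·s⁻³] / [kg·m·s⁻¹] = m·s⁻²
  D. Pa·m² = N·m⁻²·m² = kg·m·s⁻²  ← same
Only D. matches kg·m·s⁻².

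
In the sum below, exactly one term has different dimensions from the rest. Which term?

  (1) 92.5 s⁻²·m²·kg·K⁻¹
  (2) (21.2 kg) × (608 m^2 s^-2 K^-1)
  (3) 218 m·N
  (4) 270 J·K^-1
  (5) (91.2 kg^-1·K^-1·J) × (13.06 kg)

(3)

Expand each in SI base units:
  (1) kg·m²·s⁻²·K⁻¹
  (2) [kg] · [m²·s⁻²·K⁻¹] = kg·m²·s⁻²·K⁻¹
  (3) N·m = kg·m·s⁻²·m = kg·m²·s⁻²
  (4) J·K⁻¹ = N·m·K⁻¹ = kg·m²·s⁻²·K⁻¹
  (5) [m²·s⁻²·K⁻¹] · [kg] = kg·m²·s⁻²·K⁻¹
All reduce to kg·m²·s⁻²·K⁻¹ except (3), which is kg·m²·s⁻².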